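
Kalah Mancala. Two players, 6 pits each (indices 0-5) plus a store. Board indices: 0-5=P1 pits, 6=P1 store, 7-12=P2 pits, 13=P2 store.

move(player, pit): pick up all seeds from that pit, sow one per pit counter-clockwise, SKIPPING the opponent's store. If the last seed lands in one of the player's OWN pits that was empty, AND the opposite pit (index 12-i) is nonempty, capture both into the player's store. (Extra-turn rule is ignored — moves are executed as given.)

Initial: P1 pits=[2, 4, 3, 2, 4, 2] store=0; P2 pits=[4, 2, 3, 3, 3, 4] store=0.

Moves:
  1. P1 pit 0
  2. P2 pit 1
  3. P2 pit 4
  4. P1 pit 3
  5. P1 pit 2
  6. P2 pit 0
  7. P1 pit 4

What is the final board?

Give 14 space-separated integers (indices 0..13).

Answer: 1 0 0 1 0 5 2 1 2 6 6 0 5 7

Derivation:
Move 1: P1 pit0 -> P1=[0,5,4,2,4,2](0) P2=[4,2,3,3,3,4](0)
Move 2: P2 pit1 -> P1=[0,5,4,2,4,2](0) P2=[4,0,4,4,3,4](0)
Move 3: P2 pit4 -> P1=[1,5,4,2,4,2](0) P2=[4,0,4,4,0,5](1)
Move 4: P1 pit3 -> P1=[1,5,4,0,5,3](0) P2=[4,0,4,4,0,5](1)
Move 5: P1 pit2 -> P1=[1,5,0,1,6,4](1) P2=[4,0,4,4,0,5](1)
Move 6: P2 pit0 -> P1=[1,0,0,1,6,4](1) P2=[0,1,5,5,0,5](7)
Move 7: P1 pit4 -> P1=[1,0,0,1,0,5](2) P2=[1,2,6,6,0,5](7)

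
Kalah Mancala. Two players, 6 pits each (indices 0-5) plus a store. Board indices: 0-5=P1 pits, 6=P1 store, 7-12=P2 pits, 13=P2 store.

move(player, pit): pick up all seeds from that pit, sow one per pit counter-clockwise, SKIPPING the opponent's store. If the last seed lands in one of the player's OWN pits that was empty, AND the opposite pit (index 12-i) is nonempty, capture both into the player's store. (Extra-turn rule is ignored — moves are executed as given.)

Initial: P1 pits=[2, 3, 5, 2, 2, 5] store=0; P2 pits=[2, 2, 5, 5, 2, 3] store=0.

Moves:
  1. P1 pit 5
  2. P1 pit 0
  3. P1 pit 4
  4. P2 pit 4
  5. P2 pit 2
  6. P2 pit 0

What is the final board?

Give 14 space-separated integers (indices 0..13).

Answer: 1 5 6 2 0 1 2 0 4 1 8 1 5 2

Derivation:
Move 1: P1 pit5 -> P1=[2,3,5,2,2,0](1) P2=[3,3,6,6,2,3](0)
Move 2: P1 pit0 -> P1=[0,4,6,2,2,0](1) P2=[3,3,6,6,2,3](0)
Move 3: P1 pit4 -> P1=[0,4,6,2,0,1](2) P2=[3,3,6,6,2,3](0)
Move 4: P2 pit4 -> P1=[0,4,6,2,0,1](2) P2=[3,3,6,6,0,4](1)
Move 5: P2 pit2 -> P1=[1,5,6,2,0,1](2) P2=[3,3,0,7,1,5](2)
Move 6: P2 pit0 -> P1=[1,5,6,2,0,1](2) P2=[0,4,1,8,1,5](2)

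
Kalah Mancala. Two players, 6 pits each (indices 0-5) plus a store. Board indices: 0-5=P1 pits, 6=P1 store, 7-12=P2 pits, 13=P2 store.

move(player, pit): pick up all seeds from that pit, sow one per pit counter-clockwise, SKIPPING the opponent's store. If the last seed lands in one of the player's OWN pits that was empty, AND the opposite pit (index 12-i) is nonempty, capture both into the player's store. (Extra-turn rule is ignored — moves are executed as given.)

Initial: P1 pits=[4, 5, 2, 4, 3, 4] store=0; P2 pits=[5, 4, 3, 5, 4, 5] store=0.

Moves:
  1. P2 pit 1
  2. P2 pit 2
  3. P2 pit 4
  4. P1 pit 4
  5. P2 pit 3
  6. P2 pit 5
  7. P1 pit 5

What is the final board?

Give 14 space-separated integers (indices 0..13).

Move 1: P2 pit1 -> P1=[4,5,2,4,3,4](0) P2=[5,0,4,6,5,6](0)
Move 2: P2 pit2 -> P1=[4,5,2,4,3,4](0) P2=[5,0,0,7,6,7](1)
Move 3: P2 pit4 -> P1=[5,6,3,5,3,4](0) P2=[5,0,0,7,0,8](2)
Move 4: P1 pit4 -> P1=[5,6,3,5,0,5](1) P2=[6,0,0,7,0,8](2)
Move 5: P2 pit3 -> P1=[6,7,4,6,0,5](1) P2=[6,0,0,0,1,9](3)
Move 6: P2 pit5 -> P1=[7,8,5,7,0,6](1) P2=[7,0,0,0,1,0](6)
Move 7: P1 pit5 -> P1=[7,8,5,7,0,0](2) P2=[8,1,1,1,2,0](6)

Answer: 7 8 5 7 0 0 2 8 1 1 1 2 0 6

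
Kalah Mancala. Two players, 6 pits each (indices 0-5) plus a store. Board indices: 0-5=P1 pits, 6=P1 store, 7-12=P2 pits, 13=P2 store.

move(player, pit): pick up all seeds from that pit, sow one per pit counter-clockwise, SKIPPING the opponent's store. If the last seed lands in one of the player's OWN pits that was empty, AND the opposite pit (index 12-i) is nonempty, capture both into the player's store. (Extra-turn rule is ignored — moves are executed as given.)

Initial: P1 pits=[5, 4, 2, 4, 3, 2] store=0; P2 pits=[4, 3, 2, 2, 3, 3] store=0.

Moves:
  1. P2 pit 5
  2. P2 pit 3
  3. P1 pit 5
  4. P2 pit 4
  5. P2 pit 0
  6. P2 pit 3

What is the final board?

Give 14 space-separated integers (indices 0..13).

Move 1: P2 pit5 -> P1=[6,5,2,4,3,2](0) P2=[4,3,2,2,3,0](1)
Move 2: P2 pit3 -> P1=[0,5,2,4,3,2](0) P2=[4,3,2,0,4,0](8)
Move 3: P1 pit5 -> P1=[0,5,2,4,3,0](1) P2=[5,3,2,0,4,0](8)
Move 4: P2 pit4 -> P1=[1,6,2,4,3,0](1) P2=[5,3,2,0,0,1](9)
Move 5: P2 pit0 -> P1=[1,6,2,4,3,0](1) P2=[0,4,3,1,1,2](9)
Move 6: P2 pit3 -> P1=[1,6,2,4,3,0](1) P2=[0,4,3,0,2,2](9)

Answer: 1 6 2 4 3 0 1 0 4 3 0 2 2 9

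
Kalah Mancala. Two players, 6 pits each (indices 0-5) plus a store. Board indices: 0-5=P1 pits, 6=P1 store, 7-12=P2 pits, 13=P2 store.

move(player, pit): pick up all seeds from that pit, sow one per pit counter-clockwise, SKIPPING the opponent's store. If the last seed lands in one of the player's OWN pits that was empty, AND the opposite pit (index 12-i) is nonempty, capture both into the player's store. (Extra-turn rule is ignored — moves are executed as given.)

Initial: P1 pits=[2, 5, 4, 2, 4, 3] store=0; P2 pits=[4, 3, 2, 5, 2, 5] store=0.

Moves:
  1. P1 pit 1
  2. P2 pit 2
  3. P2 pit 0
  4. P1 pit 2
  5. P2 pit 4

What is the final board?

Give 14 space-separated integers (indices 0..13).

Move 1: P1 pit1 -> P1=[2,0,5,3,5,4](1) P2=[4,3,2,5,2,5](0)
Move 2: P2 pit2 -> P1=[2,0,5,3,5,4](1) P2=[4,3,0,6,3,5](0)
Move 3: P2 pit0 -> P1=[2,0,5,3,5,4](1) P2=[0,4,1,7,4,5](0)
Move 4: P1 pit2 -> P1=[2,0,0,4,6,5](2) P2=[1,4,1,7,4,5](0)
Move 5: P2 pit4 -> P1=[3,1,0,4,6,5](2) P2=[1,4,1,7,0,6](1)

Answer: 3 1 0 4 6 5 2 1 4 1 7 0 6 1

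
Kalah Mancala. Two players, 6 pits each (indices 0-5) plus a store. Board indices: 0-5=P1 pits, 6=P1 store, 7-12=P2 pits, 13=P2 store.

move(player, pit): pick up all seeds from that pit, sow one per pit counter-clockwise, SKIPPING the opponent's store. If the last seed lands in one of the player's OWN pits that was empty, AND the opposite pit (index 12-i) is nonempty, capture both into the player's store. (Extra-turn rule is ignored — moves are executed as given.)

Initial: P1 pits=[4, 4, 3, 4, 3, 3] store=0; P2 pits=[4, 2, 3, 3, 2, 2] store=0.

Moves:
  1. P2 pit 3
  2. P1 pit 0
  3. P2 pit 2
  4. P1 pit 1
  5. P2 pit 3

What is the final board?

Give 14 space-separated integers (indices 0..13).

Answer: 0 0 5 6 5 4 1 4 2 0 0 5 4 1

Derivation:
Move 1: P2 pit3 -> P1=[4,4,3,4,3,3](0) P2=[4,2,3,0,3,3](1)
Move 2: P1 pit0 -> P1=[0,5,4,5,4,3](0) P2=[4,2,3,0,3,3](1)
Move 3: P2 pit2 -> P1=[0,5,4,5,4,3](0) P2=[4,2,0,1,4,4](1)
Move 4: P1 pit1 -> P1=[0,0,5,6,5,4](1) P2=[4,2,0,1,4,4](1)
Move 5: P2 pit3 -> P1=[0,0,5,6,5,4](1) P2=[4,2,0,0,5,4](1)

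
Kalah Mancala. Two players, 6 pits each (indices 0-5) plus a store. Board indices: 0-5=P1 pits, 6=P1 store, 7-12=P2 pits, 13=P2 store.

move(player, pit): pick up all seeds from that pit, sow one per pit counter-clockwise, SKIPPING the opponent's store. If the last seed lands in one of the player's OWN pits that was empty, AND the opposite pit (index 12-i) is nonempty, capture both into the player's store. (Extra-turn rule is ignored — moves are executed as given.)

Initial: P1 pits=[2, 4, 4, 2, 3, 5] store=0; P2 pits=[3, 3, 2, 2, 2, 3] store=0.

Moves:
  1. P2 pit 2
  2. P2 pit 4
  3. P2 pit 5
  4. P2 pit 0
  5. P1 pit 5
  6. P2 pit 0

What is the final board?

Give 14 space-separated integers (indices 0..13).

Move 1: P2 pit2 -> P1=[2,4,4,2,3,5](0) P2=[3,3,0,3,3,3](0)
Move 2: P2 pit4 -> P1=[3,4,4,2,3,5](0) P2=[3,3,0,3,0,4](1)
Move 3: P2 pit5 -> P1=[4,5,5,2,3,5](0) P2=[3,3,0,3,0,0](2)
Move 4: P2 pit0 -> P1=[4,5,5,2,3,5](0) P2=[0,4,1,4,0,0](2)
Move 5: P1 pit5 -> P1=[4,5,5,2,3,0](1) P2=[1,5,2,5,0,0](2)
Move 6: P2 pit0 -> P1=[4,5,5,2,3,0](1) P2=[0,6,2,5,0,0](2)

Answer: 4 5 5 2 3 0 1 0 6 2 5 0 0 2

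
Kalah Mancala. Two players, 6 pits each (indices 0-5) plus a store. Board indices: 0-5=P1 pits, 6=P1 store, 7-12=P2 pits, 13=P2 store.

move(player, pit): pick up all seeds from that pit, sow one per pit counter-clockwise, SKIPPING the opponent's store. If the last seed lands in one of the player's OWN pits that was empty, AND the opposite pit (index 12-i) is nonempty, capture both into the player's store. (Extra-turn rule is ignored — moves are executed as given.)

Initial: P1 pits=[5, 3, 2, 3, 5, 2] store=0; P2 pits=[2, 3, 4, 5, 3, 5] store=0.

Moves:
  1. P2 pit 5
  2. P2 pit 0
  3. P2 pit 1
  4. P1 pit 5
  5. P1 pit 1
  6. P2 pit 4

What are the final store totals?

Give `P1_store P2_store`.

Move 1: P2 pit5 -> P1=[6,4,3,4,5,2](0) P2=[2,3,4,5,3,0](1)
Move 2: P2 pit0 -> P1=[6,4,3,4,5,2](0) P2=[0,4,5,5,3,0](1)
Move 3: P2 pit1 -> P1=[0,4,3,4,5,2](0) P2=[0,0,6,6,4,0](8)
Move 4: P1 pit5 -> P1=[0,4,3,4,5,0](1) P2=[1,0,6,6,4,0](8)
Move 5: P1 pit1 -> P1=[0,0,4,5,6,0](3) P2=[0,0,6,6,4,0](8)
Move 6: P2 pit4 -> P1=[1,1,4,5,6,0](3) P2=[0,0,6,6,0,1](9)

Answer: 3 9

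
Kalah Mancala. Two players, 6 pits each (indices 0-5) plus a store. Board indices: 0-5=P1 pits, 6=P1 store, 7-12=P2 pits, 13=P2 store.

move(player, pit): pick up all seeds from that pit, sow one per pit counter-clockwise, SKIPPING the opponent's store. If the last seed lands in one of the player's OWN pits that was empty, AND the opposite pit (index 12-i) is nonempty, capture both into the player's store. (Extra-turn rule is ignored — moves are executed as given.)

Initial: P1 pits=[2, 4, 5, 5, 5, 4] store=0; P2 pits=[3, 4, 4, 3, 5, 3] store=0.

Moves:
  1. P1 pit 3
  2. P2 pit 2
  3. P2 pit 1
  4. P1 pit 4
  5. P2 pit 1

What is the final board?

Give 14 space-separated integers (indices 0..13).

Move 1: P1 pit3 -> P1=[2,4,5,0,6,5](1) P2=[4,5,4,3,5,3](0)
Move 2: P2 pit2 -> P1=[2,4,5,0,6,5](1) P2=[4,5,0,4,6,4](1)
Move 3: P2 pit1 -> P1=[2,4,5,0,6,5](1) P2=[4,0,1,5,7,5](2)
Move 4: P1 pit4 -> P1=[2,4,5,0,0,6](2) P2=[5,1,2,6,7,5](2)
Move 5: P2 pit1 -> P1=[2,4,5,0,0,6](2) P2=[5,0,3,6,7,5](2)

Answer: 2 4 5 0 0 6 2 5 0 3 6 7 5 2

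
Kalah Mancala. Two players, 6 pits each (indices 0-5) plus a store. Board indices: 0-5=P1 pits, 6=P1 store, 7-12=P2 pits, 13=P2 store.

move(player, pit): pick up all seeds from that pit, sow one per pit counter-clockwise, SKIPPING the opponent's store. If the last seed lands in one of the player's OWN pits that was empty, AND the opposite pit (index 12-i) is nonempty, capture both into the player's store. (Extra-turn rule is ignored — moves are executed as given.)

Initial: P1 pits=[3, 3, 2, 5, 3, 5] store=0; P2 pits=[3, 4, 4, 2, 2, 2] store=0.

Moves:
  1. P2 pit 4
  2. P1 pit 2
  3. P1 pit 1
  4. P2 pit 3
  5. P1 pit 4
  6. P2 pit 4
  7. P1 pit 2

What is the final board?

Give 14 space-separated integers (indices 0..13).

Move 1: P2 pit4 -> P1=[3,3,2,5,3,5](0) P2=[3,4,4,2,0,3](1)
Move 2: P1 pit2 -> P1=[3,3,0,6,4,5](0) P2=[3,4,4,2,0,3](1)
Move 3: P1 pit1 -> P1=[3,0,1,7,5,5](0) P2=[3,4,4,2,0,3](1)
Move 4: P2 pit3 -> P1=[3,0,1,7,5,5](0) P2=[3,4,4,0,1,4](1)
Move 5: P1 pit4 -> P1=[3,0,1,7,0,6](1) P2=[4,5,5,0,1,4](1)
Move 6: P2 pit4 -> P1=[3,0,1,7,0,6](1) P2=[4,5,5,0,0,5](1)
Move 7: P1 pit2 -> P1=[3,0,0,8,0,6](1) P2=[4,5,5,0,0,5](1)

Answer: 3 0 0 8 0 6 1 4 5 5 0 0 5 1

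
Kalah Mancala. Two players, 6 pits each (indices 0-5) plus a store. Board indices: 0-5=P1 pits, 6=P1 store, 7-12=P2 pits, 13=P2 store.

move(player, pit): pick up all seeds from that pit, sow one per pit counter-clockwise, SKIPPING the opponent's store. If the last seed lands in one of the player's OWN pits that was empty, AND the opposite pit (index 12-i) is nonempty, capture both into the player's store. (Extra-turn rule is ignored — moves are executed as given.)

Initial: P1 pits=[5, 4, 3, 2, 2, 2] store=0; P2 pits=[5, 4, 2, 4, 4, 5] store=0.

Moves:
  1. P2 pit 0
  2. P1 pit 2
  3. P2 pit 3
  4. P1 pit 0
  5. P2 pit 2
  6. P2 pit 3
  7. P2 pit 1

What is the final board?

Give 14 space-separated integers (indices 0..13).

Move 1: P2 pit0 -> P1=[5,4,3,2,2,2](0) P2=[0,5,3,5,5,6](0)
Move 2: P1 pit2 -> P1=[5,4,0,3,3,3](0) P2=[0,5,3,5,5,6](0)
Move 3: P2 pit3 -> P1=[6,5,0,3,3,3](0) P2=[0,5,3,0,6,7](1)
Move 4: P1 pit0 -> P1=[0,6,1,4,4,4](1) P2=[0,5,3,0,6,7](1)
Move 5: P2 pit2 -> P1=[0,6,1,4,4,4](1) P2=[0,5,0,1,7,8](1)
Move 6: P2 pit3 -> P1=[0,6,1,4,4,4](1) P2=[0,5,0,0,8,8](1)
Move 7: P2 pit1 -> P1=[0,6,1,4,4,4](1) P2=[0,0,1,1,9,9](2)

Answer: 0 6 1 4 4 4 1 0 0 1 1 9 9 2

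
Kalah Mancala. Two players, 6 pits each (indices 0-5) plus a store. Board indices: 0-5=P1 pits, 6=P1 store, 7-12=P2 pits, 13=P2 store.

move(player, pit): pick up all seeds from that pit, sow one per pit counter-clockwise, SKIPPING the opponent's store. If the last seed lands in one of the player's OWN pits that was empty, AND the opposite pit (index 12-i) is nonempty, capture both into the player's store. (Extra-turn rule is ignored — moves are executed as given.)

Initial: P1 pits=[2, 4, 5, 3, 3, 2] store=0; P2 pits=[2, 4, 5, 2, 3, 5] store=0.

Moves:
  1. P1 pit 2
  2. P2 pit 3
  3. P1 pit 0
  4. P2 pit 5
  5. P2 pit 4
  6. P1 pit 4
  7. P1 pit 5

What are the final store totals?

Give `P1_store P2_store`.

Move 1: P1 pit2 -> P1=[2,4,0,4,4,3](1) P2=[3,4,5,2,3,5](0)
Move 2: P2 pit3 -> P1=[2,4,0,4,4,3](1) P2=[3,4,5,0,4,6](0)
Move 3: P1 pit0 -> P1=[0,5,1,4,4,3](1) P2=[3,4,5,0,4,6](0)
Move 4: P2 pit5 -> P1=[1,6,2,5,5,3](1) P2=[3,4,5,0,4,0](1)
Move 5: P2 pit4 -> P1=[2,7,2,5,5,3](1) P2=[3,4,5,0,0,1](2)
Move 6: P1 pit4 -> P1=[2,7,2,5,0,4](2) P2=[4,5,6,0,0,1](2)
Move 7: P1 pit5 -> P1=[2,7,2,5,0,0](3) P2=[5,6,7,0,0,1](2)

Answer: 3 2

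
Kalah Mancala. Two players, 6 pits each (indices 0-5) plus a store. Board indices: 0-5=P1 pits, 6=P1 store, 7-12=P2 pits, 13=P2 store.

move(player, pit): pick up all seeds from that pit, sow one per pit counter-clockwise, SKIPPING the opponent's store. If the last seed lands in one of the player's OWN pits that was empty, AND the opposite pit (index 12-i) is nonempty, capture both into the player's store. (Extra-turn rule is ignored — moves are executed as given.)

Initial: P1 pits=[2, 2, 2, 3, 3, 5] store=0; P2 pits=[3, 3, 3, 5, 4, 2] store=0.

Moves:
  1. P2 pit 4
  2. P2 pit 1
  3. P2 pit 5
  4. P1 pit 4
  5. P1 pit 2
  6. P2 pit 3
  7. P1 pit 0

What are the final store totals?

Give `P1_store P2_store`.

Answer: 1 7

Derivation:
Move 1: P2 pit4 -> P1=[3,3,2,3,3,5](0) P2=[3,3,3,5,0,3](1)
Move 2: P2 pit1 -> P1=[3,0,2,3,3,5](0) P2=[3,0,4,6,0,3](5)
Move 3: P2 pit5 -> P1=[4,1,2,3,3,5](0) P2=[3,0,4,6,0,0](6)
Move 4: P1 pit4 -> P1=[4,1,2,3,0,6](1) P2=[4,0,4,6,0,0](6)
Move 5: P1 pit2 -> P1=[4,1,0,4,1,6](1) P2=[4,0,4,6,0,0](6)
Move 6: P2 pit3 -> P1=[5,2,1,4,1,6](1) P2=[4,0,4,0,1,1](7)
Move 7: P1 pit0 -> P1=[0,3,2,5,2,7](1) P2=[4,0,4,0,1,1](7)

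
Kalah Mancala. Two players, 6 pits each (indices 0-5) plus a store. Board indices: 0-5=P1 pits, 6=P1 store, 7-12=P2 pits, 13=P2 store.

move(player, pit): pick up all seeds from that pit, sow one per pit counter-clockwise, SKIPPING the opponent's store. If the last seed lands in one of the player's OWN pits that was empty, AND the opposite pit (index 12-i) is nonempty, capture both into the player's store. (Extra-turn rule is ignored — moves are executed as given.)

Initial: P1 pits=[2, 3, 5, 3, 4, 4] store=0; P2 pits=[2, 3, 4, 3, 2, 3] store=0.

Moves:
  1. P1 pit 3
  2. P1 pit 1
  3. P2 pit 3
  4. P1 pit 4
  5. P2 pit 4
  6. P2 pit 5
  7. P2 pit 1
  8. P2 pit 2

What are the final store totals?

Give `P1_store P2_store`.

Answer: 2 9

Derivation:
Move 1: P1 pit3 -> P1=[2,3,5,0,5,5](1) P2=[2,3,4,3,2,3](0)
Move 2: P1 pit1 -> P1=[2,0,6,1,6,5](1) P2=[2,3,4,3,2,3](0)
Move 3: P2 pit3 -> P1=[2,0,6,1,6,5](1) P2=[2,3,4,0,3,4](1)
Move 4: P1 pit4 -> P1=[2,0,6,1,0,6](2) P2=[3,4,5,1,3,4](1)
Move 5: P2 pit4 -> P1=[3,0,6,1,0,6](2) P2=[3,4,5,1,0,5](2)
Move 6: P2 pit5 -> P1=[4,1,7,2,0,6](2) P2=[3,4,5,1,0,0](3)
Move 7: P2 pit1 -> P1=[0,1,7,2,0,6](2) P2=[3,0,6,2,1,0](8)
Move 8: P2 pit2 -> P1=[1,2,7,2,0,6](2) P2=[3,0,0,3,2,1](9)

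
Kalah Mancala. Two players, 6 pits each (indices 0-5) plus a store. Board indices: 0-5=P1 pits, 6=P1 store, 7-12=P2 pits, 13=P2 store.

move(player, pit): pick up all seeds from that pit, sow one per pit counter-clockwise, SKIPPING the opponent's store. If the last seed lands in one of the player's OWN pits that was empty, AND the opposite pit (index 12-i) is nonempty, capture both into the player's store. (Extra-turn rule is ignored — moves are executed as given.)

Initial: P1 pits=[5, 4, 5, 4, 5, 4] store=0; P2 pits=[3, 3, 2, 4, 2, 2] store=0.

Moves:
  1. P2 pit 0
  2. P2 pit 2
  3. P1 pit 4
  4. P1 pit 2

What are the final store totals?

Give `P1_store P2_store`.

Move 1: P2 pit0 -> P1=[5,4,5,4,5,4](0) P2=[0,4,3,5,2,2](0)
Move 2: P2 pit2 -> P1=[5,4,5,4,5,4](0) P2=[0,4,0,6,3,3](0)
Move 3: P1 pit4 -> P1=[5,4,5,4,0,5](1) P2=[1,5,1,6,3,3](0)
Move 4: P1 pit2 -> P1=[5,4,0,5,1,6](2) P2=[2,5,1,6,3,3](0)

Answer: 2 0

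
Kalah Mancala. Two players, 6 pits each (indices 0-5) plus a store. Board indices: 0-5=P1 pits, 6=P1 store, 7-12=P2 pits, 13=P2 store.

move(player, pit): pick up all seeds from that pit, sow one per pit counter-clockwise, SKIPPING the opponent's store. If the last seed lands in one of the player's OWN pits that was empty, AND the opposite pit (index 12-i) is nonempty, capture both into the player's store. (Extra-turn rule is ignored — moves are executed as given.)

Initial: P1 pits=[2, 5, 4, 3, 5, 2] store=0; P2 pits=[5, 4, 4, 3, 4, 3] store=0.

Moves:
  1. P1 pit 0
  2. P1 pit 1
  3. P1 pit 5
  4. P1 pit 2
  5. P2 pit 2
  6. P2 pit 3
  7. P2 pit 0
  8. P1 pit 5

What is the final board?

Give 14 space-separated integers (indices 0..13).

Move 1: P1 pit0 -> P1=[0,6,5,3,5,2](0) P2=[5,4,4,3,4,3](0)
Move 2: P1 pit1 -> P1=[0,0,6,4,6,3](1) P2=[6,4,4,3,4,3](0)
Move 3: P1 pit5 -> P1=[0,0,6,4,6,0](2) P2=[7,5,4,3,4,3](0)
Move 4: P1 pit2 -> P1=[0,0,0,5,7,1](3) P2=[8,6,4,3,4,3](0)
Move 5: P2 pit2 -> P1=[0,0,0,5,7,1](3) P2=[8,6,0,4,5,4](1)
Move 6: P2 pit3 -> P1=[1,0,0,5,7,1](3) P2=[8,6,0,0,6,5](2)
Move 7: P2 pit0 -> P1=[2,1,0,5,7,1](3) P2=[0,7,1,1,7,6](3)
Move 8: P1 pit5 -> P1=[2,1,0,5,7,0](4) P2=[0,7,1,1,7,6](3)

Answer: 2 1 0 5 7 0 4 0 7 1 1 7 6 3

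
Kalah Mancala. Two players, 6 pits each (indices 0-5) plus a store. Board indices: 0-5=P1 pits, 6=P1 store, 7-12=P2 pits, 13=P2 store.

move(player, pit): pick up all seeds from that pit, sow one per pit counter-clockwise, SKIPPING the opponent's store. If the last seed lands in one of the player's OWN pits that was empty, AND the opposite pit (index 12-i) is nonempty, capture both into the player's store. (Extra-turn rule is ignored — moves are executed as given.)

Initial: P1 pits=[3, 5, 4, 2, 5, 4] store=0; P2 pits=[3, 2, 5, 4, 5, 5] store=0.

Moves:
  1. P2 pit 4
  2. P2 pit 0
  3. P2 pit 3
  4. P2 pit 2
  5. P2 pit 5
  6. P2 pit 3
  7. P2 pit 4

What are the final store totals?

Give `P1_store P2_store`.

Move 1: P2 pit4 -> P1=[4,6,5,2,5,4](0) P2=[3,2,5,4,0,6](1)
Move 2: P2 pit0 -> P1=[4,6,5,2,5,4](0) P2=[0,3,6,5,0,6](1)
Move 3: P2 pit3 -> P1=[5,7,5,2,5,4](0) P2=[0,3,6,0,1,7](2)
Move 4: P2 pit2 -> P1=[6,8,5,2,5,4](0) P2=[0,3,0,1,2,8](3)
Move 5: P2 pit5 -> P1=[7,9,6,3,6,0](0) P2=[0,3,0,1,2,0](10)
Move 6: P2 pit3 -> P1=[7,9,6,3,6,0](0) P2=[0,3,0,0,3,0](10)
Move 7: P2 pit4 -> P1=[8,9,6,3,6,0](0) P2=[0,3,0,0,0,1](11)

Answer: 0 11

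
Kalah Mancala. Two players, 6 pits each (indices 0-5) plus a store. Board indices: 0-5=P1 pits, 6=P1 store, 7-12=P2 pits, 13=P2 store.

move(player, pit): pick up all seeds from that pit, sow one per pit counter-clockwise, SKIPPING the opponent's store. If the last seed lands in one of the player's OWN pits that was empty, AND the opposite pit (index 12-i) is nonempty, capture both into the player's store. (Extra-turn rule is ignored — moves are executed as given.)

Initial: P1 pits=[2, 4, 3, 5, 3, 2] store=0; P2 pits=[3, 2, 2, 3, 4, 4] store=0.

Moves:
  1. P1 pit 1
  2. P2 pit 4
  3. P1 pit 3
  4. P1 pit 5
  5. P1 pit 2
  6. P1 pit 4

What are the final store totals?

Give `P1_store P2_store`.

Answer: 4 1

Derivation:
Move 1: P1 pit1 -> P1=[2,0,4,6,4,3](0) P2=[3,2,2,3,4,4](0)
Move 2: P2 pit4 -> P1=[3,1,4,6,4,3](0) P2=[3,2,2,3,0,5](1)
Move 3: P1 pit3 -> P1=[3,1,4,0,5,4](1) P2=[4,3,3,3,0,5](1)
Move 4: P1 pit5 -> P1=[3,1,4,0,5,0](2) P2=[5,4,4,3,0,5](1)
Move 5: P1 pit2 -> P1=[3,1,0,1,6,1](3) P2=[5,4,4,3,0,5](1)
Move 6: P1 pit4 -> P1=[3,1,0,1,0,2](4) P2=[6,5,5,4,0,5](1)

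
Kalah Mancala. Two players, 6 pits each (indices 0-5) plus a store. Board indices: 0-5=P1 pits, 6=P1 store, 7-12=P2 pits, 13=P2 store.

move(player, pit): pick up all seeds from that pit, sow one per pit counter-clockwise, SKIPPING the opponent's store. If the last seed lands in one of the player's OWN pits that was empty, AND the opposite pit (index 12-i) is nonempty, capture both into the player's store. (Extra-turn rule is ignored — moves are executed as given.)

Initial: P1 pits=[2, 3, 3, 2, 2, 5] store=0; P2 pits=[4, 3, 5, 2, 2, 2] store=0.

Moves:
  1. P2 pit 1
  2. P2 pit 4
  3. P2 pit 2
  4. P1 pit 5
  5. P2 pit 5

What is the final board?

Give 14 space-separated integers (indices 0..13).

Move 1: P2 pit1 -> P1=[2,3,3,2,2,5](0) P2=[4,0,6,3,3,2](0)
Move 2: P2 pit4 -> P1=[3,3,3,2,2,5](0) P2=[4,0,6,3,0,3](1)
Move 3: P2 pit2 -> P1=[4,4,3,2,2,5](0) P2=[4,0,0,4,1,4](2)
Move 4: P1 pit5 -> P1=[4,4,3,2,2,0](1) P2=[5,1,1,5,1,4](2)
Move 5: P2 pit5 -> P1=[5,5,4,2,2,0](1) P2=[5,1,1,5,1,0](3)

Answer: 5 5 4 2 2 0 1 5 1 1 5 1 0 3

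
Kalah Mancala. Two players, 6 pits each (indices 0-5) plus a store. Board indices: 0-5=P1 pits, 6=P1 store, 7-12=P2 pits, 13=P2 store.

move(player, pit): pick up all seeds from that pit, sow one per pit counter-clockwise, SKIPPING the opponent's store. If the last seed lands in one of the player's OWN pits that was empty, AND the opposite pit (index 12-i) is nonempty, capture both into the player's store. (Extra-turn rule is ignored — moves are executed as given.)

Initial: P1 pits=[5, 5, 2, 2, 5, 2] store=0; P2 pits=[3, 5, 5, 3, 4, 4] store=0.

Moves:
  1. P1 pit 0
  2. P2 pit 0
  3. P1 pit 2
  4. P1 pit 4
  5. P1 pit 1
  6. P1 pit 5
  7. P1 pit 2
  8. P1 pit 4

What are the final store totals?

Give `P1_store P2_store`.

Answer: 7 0

Derivation:
Move 1: P1 pit0 -> P1=[0,6,3,3,6,3](0) P2=[3,5,5,3,4,4](0)
Move 2: P2 pit0 -> P1=[0,6,3,3,6,3](0) P2=[0,6,6,4,4,4](0)
Move 3: P1 pit2 -> P1=[0,6,0,4,7,4](0) P2=[0,6,6,4,4,4](0)
Move 4: P1 pit4 -> P1=[0,6,0,4,0,5](1) P2=[1,7,7,5,5,4](0)
Move 5: P1 pit1 -> P1=[0,0,1,5,1,6](2) P2=[2,7,7,5,5,4](0)
Move 6: P1 pit5 -> P1=[0,0,1,5,1,0](3) P2=[3,8,8,6,6,4](0)
Move 7: P1 pit2 -> P1=[0,0,0,6,1,0](3) P2=[3,8,8,6,6,4](0)
Move 8: P1 pit4 -> P1=[0,0,0,6,0,0](7) P2=[0,8,8,6,6,4](0)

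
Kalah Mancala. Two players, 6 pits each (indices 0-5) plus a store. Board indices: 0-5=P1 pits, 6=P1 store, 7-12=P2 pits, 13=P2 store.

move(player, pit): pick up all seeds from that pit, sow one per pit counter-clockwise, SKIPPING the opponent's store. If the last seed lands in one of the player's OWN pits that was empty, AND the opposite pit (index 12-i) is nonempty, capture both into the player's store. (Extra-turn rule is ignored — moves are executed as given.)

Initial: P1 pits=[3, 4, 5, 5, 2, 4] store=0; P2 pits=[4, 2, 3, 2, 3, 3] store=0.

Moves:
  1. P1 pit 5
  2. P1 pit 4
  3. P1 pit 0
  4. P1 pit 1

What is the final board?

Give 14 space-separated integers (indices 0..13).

Answer: 0 0 7 7 1 2 3 5 3 4 2 3 3 0

Derivation:
Move 1: P1 pit5 -> P1=[3,4,5,5,2,0](1) P2=[5,3,4,2,3,3](0)
Move 2: P1 pit4 -> P1=[3,4,5,5,0,1](2) P2=[5,3,4,2,3,3](0)
Move 3: P1 pit0 -> P1=[0,5,6,6,0,1](2) P2=[5,3,4,2,3,3](0)
Move 4: P1 pit1 -> P1=[0,0,7,7,1,2](3) P2=[5,3,4,2,3,3](0)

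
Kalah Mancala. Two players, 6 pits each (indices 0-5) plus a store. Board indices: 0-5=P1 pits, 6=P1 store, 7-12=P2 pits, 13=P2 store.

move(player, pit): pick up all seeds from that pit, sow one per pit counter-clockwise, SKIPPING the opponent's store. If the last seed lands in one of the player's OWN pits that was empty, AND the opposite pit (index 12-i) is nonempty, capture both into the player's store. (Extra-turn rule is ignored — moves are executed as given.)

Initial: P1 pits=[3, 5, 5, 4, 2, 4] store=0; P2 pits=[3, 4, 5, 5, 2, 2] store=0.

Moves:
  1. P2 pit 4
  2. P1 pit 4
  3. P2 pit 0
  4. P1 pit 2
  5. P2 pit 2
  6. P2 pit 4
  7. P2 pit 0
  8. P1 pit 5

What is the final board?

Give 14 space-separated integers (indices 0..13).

Answer: 4 6 0 5 1 0 3 1 7 1 8 1 5 2

Derivation:
Move 1: P2 pit4 -> P1=[3,5,5,4,2,4](0) P2=[3,4,5,5,0,3](1)
Move 2: P1 pit4 -> P1=[3,5,5,4,0,5](1) P2=[3,4,5,5,0,3](1)
Move 3: P2 pit0 -> P1=[3,5,5,4,0,5](1) P2=[0,5,6,6,0,3](1)
Move 4: P1 pit2 -> P1=[3,5,0,5,1,6](2) P2=[1,5,6,6,0,3](1)
Move 5: P2 pit2 -> P1=[4,6,0,5,1,6](2) P2=[1,5,0,7,1,4](2)
Move 6: P2 pit4 -> P1=[4,6,0,5,1,6](2) P2=[1,5,0,7,0,5](2)
Move 7: P2 pit0 -> P1=[4,6,0,5,1,6](2) P2=[0,6,0,7,0,5](2)
Move 8: P1 pit5 -> P1=[4,6,0,5,1,0](3) P2=[1,7,1,8,1,5](2)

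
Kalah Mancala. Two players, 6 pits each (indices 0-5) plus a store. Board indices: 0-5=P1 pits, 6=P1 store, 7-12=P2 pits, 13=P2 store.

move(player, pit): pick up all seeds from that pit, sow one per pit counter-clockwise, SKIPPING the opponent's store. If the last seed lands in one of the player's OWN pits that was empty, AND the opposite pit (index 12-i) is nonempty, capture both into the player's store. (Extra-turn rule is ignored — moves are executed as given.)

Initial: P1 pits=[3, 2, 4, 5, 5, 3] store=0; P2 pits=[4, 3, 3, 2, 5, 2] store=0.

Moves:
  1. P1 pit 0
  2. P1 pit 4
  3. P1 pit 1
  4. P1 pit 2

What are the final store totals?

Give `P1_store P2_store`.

Move 1: P1 pit0 -> P1=[0,3,5,6,5,3](0) P2=[4,3,3,2,5,2](0)
Move 2: P1 pit4 -> P1=[0,3,5,6,0,4](1) P2=[5,4,4,2,5,2](0)
Move 3: P1 pit1 -> P1=[0,0,6,7,0,4](6) P2=[5,0,4,2,5,2](0)
Move 4: P1 pit2 -> P1=[0,0,0,8,1,5](7) P2=[6,1,4,2,5,2](0)

Answer: 7 0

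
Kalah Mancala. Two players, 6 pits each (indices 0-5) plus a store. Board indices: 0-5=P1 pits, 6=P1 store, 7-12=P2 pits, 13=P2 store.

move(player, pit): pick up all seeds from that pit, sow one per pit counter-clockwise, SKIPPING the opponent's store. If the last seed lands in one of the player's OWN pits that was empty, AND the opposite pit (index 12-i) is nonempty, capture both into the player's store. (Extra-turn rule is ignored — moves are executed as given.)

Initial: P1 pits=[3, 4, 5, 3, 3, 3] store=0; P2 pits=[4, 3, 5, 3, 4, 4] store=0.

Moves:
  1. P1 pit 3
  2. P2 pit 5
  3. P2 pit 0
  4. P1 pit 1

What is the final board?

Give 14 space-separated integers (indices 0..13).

Move 1: P1 pit3 -> P1=[3,4,5,0,4,4](1) P2=[4,3,5,3,4,4](0)
Move 2: P2 pit5 -> P1=[4,5,6,0,4,4](1) P2=[4,3,5,3,4,0](1)
Move 3: P2 pit0 -> P1=[4,5,6,0,4,4](1) P2=[0,4,6,4,5,0](1)
Move 4: P1 pit1 -> P1=[4,0,7,1,5,5](2) P2=[0,4,6,4,5,0](1)

Answer: 4 0 7 1 5 5 2 0 4 6 4 5 0 1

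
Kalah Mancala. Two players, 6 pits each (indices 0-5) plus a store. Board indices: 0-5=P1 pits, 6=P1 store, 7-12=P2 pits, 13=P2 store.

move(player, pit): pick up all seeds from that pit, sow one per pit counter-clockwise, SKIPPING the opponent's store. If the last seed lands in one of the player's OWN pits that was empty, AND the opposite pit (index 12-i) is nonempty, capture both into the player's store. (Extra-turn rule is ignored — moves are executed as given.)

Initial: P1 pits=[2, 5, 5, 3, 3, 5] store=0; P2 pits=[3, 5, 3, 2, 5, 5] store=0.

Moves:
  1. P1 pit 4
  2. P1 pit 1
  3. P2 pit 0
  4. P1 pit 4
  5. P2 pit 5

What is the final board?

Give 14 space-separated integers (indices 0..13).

Answer: 3 1 7 5 0 8 2 0 6 4 3 6 0 1

Derivation:
Move 1: P1 pit4 -> P1=[2,5,5,3,0,6](1) P2=[4,5,3,2,5,5](0)
Move 2: P1 pit1 -> P1=[2,0,6,4,1,7](2) P2=[4,5,3,2,5,5](0)
Move 3: P2 pit0 -> P1=[2,0,6,4,1,7](2) P2=[0,6,4,3,6,5](0)
Move 4: P1 pit4 -> P1=[2,0,6,4,0,8](2) P2=[0,6,4,3,6,5](0)
Move 5: P2 pit5 -> P1=[3,1,7,5,0,8](2) P2=[0,6,4,3,6,0](1)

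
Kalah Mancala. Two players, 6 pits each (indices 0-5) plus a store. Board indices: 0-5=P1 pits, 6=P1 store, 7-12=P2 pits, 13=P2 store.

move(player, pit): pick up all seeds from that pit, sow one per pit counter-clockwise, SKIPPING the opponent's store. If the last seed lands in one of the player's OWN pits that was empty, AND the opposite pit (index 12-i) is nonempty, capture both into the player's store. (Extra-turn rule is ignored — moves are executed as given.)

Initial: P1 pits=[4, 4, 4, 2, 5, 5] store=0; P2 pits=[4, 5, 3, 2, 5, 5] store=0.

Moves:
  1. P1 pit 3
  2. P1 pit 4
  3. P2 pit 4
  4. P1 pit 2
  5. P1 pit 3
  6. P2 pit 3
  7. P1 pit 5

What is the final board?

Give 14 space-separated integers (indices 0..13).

Answer: 6 5 0 0 2 0 3 7 7 5 1 2 8 2

Derivation:
Move 1: P1 pit3 -> P1=[4,4,4,0,6,6](0) P2=[4,5,3,2,5,5](0)
Move 2: P1 pit4 -> P1=[4,4,4,0,0,7](1) P2=[5,6,4,3,5,5](0)
Move 3: P2 pit4 -> P1=[5,5,5,0,0,7](1) P2=[5,6,4,3,0,6](1)
Move 4: P1 pit2 -> P1=[5,5,0,1,1,8](2) P2=[6,6,4,3,0,6](1)
Move 5: P1 pit3 -> P1=[5,5,0,0,2,8](2) P2=[6,6,4,3,0,6](1)
Move 6: P2 pit3 -> P1=[5,5,0,0,2,8](2) P2=[6,6,4,0,1,7](2)
Move 7: P1 pit5 -> P1=[6,5,0,0,2,0](3) P2=[7,7,5,1,2,8](2)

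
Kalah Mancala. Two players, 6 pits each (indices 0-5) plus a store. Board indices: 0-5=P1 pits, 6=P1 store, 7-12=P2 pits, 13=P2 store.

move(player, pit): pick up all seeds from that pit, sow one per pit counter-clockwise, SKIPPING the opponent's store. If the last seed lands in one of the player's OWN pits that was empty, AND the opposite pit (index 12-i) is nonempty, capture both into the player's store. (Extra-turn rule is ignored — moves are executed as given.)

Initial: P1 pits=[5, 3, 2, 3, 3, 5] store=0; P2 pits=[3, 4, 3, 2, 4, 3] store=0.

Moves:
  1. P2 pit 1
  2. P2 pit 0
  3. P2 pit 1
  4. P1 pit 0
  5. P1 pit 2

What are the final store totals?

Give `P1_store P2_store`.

Answer: 0 0

Derivation:
Move 1: P2 pit1 -> P1=[5,3,2,3,3,5](0) P2=[3,0,4,3,5,4](0)
Move 2: P2 pit0 -> P1=[5,3,2,3,3,5](0) P2=[0,1,5,4,5,4](0)
Move 3: P2 pit1 -> P1=[5,3,2,3,3,5](0) P2=[0,0,6,4,5,4](0)
Move 4: P1 pit0 -> P1=[0,4,3,4,4,6](0) P2=[0,0,6,4,5,4](0)
Move 5: P1 pit2 -> P1=[0,4,0,5,5,7](0) P2=[0,0,6,4,5,4](0)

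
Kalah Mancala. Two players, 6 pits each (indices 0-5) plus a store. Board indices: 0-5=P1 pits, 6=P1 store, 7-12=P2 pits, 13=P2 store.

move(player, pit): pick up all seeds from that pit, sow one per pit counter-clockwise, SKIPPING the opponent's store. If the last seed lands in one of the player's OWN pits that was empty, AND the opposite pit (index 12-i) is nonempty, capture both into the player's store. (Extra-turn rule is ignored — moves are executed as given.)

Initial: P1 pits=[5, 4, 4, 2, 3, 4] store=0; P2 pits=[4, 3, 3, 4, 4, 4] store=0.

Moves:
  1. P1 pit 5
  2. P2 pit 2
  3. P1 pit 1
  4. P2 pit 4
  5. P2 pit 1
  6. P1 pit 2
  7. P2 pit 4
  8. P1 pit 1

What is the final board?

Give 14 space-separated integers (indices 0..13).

Move 1: P1 pit5 -> P1=[5,4,4,2,3,0](1) P2=[5,4,4,4,4,4](0)
Move 2: P2 pit2 -> P1=[5,4,4,2,3,0](1) P2=[5,4,0,5,5,5](1)
Move 3: P1 pit1 -> P1=[5,0,5,3,4,0](7) P2=[0,4,0,5,5,5](1)
Move 4: P2 pit4 -> P1=[6,1,6,3,4,0](7) P2=[0,4,0,5,0,6](2)
Move 5: P2 pit1 -> P1=[6,1,6,3,4,0](7) P2=[0,0,1,6,1,7](2)
Move 6: P1 pit2 -> P1=[6,1,0,4,5,1](8) P2=[1,1,1,6,1,7](2)
Move 7: P2 pit4 -> P1=[6,1,0,4,5,1](8) P2=[1,1,1,6,0,8](2)
Move 8: P1 pit1 -> P1=[6,0,0,4,5,1](15) P2=[1,1,1,0,0,8](2)

Answer: 6 0 0 4 5 1 15 1 1 1 0 0 8 2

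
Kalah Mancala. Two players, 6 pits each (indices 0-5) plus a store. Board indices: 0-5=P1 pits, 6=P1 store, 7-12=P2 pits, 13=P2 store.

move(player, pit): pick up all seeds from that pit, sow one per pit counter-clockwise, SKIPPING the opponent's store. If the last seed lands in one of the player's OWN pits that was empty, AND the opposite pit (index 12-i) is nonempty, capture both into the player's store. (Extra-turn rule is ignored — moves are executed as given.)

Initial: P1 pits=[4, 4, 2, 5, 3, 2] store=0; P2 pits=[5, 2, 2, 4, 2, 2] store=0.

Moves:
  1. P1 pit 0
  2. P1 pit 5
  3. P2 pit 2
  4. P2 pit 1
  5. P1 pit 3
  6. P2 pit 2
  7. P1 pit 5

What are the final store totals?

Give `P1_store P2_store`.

Move 1: P1 pit0 -> P1=[0,5,3,6,4,2](0) P2=[5,2,2,4,2,2](0)
Move 2: P1 pit5 -> P1=[0,5,3,6,4,0](1) P2=[6,2,2,4,2,2](0)
Move 3: P2 pit2 -> P1=[0,5,3,6,4,0](1) P2=[6,2,0,5,3,2](0)
Move 4: P2 pit1 -> P1=[0,5,3,6,4,0](1) P2=[6,0,1,6,3,2](0)
Move 5: P1 pit3 -> P1=[0,5,3,0,5,1](2) P2=[7,1,2,6,3,2](0)
Move 6: P2 pit2 -> P1=[0,5,3,0,5,1](2) P2=[7,1,0,7,4,2](0)
Move 7: P1 pit5 -> P1=[0,5,3,0,5,0](3) P2=[7,1,0,7,4,2](0)

Answer: 3 0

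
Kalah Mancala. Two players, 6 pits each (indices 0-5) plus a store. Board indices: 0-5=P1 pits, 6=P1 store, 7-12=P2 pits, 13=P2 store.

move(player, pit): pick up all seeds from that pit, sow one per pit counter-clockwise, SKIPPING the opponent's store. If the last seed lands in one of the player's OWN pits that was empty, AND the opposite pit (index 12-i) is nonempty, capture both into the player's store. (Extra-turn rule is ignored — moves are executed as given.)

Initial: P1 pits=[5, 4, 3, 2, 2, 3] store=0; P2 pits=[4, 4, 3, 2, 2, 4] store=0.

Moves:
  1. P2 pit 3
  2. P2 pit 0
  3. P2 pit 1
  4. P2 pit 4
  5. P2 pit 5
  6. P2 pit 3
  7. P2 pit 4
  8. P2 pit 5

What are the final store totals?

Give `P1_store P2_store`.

Answer: 0 12

Derivation:
Move 1: P2 pit3 -> P1=[5,4,3,2,2,3](0) P2=[4,4,3,0,3,5](0)
Move 2: P2 pit0 -> P1=[5,4,3,2,2,3](0) P2=[0,5,4,1,4,5](0)
Move 3: P2 pit1 -> P1=[5,4,3,2,2,3](0) P2=[0,0,5,2,5,6](1)
Move 4: P2 pit4 -> P1=[6,5,4,2,2,3](0) P2=[0,0,5,2,0,7](2)
Move 5: P2 pit5 -> P1=[7,6,5,3,3,4](0) P2=[0,0,5,2,0,0](3)
Move 6: P2 pit3 -> P1=[0,6,5,3,3,4](0) P2=[0,0,5,0,1,0](11)
Move 7: P2 pit4 -> P1=[0,6,5,3,3,4](0) P2=[0,0,5,0,0,1](11)
Move 8: P2 pit5 -> P1=[0,6,5,3,3,4](0) P2=[0,0,5,0,0,0](12)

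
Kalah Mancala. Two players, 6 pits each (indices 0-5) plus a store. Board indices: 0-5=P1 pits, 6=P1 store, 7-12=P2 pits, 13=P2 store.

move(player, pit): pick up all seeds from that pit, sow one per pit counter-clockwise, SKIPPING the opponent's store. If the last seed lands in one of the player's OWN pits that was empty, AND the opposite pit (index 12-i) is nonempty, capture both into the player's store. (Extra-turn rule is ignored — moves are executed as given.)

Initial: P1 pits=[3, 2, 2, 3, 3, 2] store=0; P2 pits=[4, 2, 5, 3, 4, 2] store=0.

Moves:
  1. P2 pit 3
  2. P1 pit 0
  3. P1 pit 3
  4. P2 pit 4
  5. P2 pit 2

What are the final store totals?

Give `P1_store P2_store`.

Move 1: P2 pit3 -> P1=[3,2,2,3,3,2](0) P2=[4,2,5,0,5,3](1)
Move 2: P1 pit0 -> P1=[0,3,3,4,3,2](0) P2=[4,2,5,0,5,3](1)
Move 3: P1 pit3 -> P1=[0,3,3,0,4,3](1) P2=[5,2,5,0,5,3](1)
Move 4: P2 pit4 -> P1=[1,4,4,0,4,3](1) P2=[5,2,5,0,0,4](2)
Move 5: P2 pit2 -> P1=[2,4,4,0,4,3](1) P2=[5,2,0,1,1,5](3)

Answer: 1 3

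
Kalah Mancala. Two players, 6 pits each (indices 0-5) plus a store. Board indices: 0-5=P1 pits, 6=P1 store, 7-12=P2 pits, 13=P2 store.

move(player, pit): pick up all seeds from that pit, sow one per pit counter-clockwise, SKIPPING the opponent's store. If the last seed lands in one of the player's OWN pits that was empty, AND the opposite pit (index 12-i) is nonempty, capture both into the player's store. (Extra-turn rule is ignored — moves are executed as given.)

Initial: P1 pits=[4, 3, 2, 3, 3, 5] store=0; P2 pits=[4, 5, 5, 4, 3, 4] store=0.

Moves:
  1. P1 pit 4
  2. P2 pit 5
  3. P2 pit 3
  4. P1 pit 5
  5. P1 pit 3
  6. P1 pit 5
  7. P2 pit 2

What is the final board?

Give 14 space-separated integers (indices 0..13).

Answer: 7 5 3 0 1 0 4 6 6 0 2 6 2 3

Derivation:
Move 1: P1 pit4 -> P1=[4,3,2,3,0,6](1) P2=[5,5,5,4,3,4](0)
Move 2: P2 pit5 -> P1=[5,4,3,3,0,6](1) P2=[5,5,5,4,3,0](1)
Move 3: P2 pit3 -> P1=[6,4,3,3,0,6](1) P2=[5,5,5,0,4,1](2)
Move 4: P1 pit5 -> P1=[6,4,3,3,0,0](2) P2=[6,6,6,1,5,1](2)
Move 5: P1 pit3 -> P1=[6,4,3,0,1,1](3) P2=[6,6,6,1,5,1](2)
Move 6: P1 pit5 -> P1=[6,4,3,0,1,0](4) P2=[6,6,6,1,5,1](2)
Move 7: P2 pit2 -> P1=[7,5,3,0,1,0](4) P2=[6,6,0,2,6,2](3)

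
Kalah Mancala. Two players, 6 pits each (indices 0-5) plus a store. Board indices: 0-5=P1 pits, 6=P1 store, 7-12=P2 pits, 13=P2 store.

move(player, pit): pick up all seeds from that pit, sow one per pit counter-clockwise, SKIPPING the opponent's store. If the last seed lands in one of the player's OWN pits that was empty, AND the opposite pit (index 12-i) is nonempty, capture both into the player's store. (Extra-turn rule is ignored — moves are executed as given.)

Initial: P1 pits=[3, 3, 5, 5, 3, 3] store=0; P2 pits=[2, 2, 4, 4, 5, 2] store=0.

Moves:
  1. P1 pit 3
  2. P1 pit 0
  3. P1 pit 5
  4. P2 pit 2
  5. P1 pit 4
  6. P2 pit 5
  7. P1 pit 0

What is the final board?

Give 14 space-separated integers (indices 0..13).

Answer: 0 5 6 0 0 1 8 5 5 0 5 5 0 1

Derivation:
Move 1: P1 pit3 -> P1=[3,3,5,0,4,4](1) P2=[3,3,4,4,5,2](0)
Move 2: P1 pit0 -> P1=[0,4,6,0,4,4](6) P2=[3,3,0,4,5,2](0)
Move 3: P1 pit5 -> P1=[0,4,6,0,4,0](7) P2=[4,4,1,4,5,2](0)
Move 4: P2 pit2 -> P1=[0,4,6,0,4,0](7) P2=[4,4,0,5,5,2](0)
Move 5: P1 pit4 -> P1=[0,4,6,0,0,1](8) P2=[5,5,0,5,5,2](0)
Move 6: P2 pit5 -> P1=[1,4,6,0,0,1](8) P2=[5,5,0,5,5,0](1)
Move 7: P1 pit0 -> P1=[0,5,6,0,0,1](8) P2=[5,5,0,5,5,0](1)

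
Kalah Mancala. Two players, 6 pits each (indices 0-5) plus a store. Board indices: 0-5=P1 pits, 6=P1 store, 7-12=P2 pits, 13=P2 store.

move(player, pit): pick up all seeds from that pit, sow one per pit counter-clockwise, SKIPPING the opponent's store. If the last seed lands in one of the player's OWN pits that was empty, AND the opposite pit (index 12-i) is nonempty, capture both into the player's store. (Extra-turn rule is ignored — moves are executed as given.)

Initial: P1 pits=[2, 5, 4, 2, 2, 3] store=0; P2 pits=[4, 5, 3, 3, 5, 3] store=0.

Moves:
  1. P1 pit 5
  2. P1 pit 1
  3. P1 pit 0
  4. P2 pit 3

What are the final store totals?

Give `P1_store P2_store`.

Move 1: P1 pit5 -> P1=[2,5,4,2,2,0](1) P2=[5,6,3,3,5,3](0)
Move 2: P1 pit1 -> P1=[2,0,5,3,3,1](2) P2=[5,6,3,3,5,3](0)
Move 3: P1 pit0 -> P1=[0,1,6,3,3,1](2) P2=[5,6,3,3,5,3](0)
Move 4: P2 pit3 -> P1=[0,1,6,3,3,1](2) P2=[5,6,3,0,6,4](1)

Answer: 2 1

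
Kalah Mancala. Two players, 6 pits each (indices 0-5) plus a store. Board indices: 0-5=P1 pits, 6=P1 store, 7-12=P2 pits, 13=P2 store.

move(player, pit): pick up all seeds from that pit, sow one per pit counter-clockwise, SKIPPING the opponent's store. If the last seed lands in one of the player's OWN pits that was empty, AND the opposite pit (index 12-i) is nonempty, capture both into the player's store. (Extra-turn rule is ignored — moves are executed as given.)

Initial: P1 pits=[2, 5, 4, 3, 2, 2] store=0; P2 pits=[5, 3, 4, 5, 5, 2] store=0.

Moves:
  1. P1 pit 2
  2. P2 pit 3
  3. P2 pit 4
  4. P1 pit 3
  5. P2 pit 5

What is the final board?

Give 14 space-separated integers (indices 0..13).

Answer: 5 8 2 0 4 4 2 6 4 4 0 0 0 3

Derivation:
Move 1: P1 pit2 -> P1=[2,5,0,4,3,3](1) P2=[5,3,4,5,5,2](0)
Move 2: P2 pit3 -> P1=[3,6,0,4,3,3](1) P2=[5,3,4,0,6,3](1)
Move 3: P2 pit4 -> P1=[4,7,1,5,3,3](1) P2=[5,3,4,0,0,4](2)
Move 4: P1 pit3 -> P1=[4,7,1,0,4,4](2) P2=[6,4,4,0,0,4](2)
Move 5: P2 pit5 -> P1=[5,8,2,0,4,4](2) P2=[6,4,4,0,0,0](3)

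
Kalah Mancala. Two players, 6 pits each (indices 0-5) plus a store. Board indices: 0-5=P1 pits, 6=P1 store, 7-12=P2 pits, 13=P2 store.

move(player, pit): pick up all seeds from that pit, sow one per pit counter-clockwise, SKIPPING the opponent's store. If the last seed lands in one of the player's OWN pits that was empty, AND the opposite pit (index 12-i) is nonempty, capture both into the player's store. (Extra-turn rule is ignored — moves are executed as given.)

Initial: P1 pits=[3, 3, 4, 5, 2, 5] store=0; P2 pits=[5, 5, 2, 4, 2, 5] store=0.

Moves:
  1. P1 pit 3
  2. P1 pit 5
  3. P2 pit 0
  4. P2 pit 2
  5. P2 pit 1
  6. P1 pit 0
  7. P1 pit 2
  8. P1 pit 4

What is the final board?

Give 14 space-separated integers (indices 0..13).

Move 1: P1 pit3 -> P1=[3,3,4,0,3,6](1) P2=[6,6,2,4,2,5](0)
Move 2: P1 pit5 -> P1=[3,3,4,0,3,0](2) P2=[7,7,3,5,3,5](0)
Move 3: P2 pit0 -> P1=[4,3,4,0,3,0](2) P2=[0,8,4,6,4,6](1)
Move 4: P2 pit2 -> P1=[4,3,4,0,3,0](2) P2=[0,8,0,7,5,7](2)
Move 5: P2 pit1 -> P1=[5,4,5,0,3,0](2) P2=[0,0,1,8,6,8](3)
Move 6: P1 pit0 -> P1=[0,5,6,1,4,1](2) P2=[0,0,1,8,6,8](3)
Move 7: P1 pit2 -> P1=[0,5,0,2,5,2](3) P2=[1,1,1,8,6,8](3)
Move 8: P1 pit4 -> P1=[0,5,0,2,0,3](4) P2=[2,2,2,8,6,8](3)

Answer: 0 5 0 2 0 3 4 2 2 2 8 6 8 3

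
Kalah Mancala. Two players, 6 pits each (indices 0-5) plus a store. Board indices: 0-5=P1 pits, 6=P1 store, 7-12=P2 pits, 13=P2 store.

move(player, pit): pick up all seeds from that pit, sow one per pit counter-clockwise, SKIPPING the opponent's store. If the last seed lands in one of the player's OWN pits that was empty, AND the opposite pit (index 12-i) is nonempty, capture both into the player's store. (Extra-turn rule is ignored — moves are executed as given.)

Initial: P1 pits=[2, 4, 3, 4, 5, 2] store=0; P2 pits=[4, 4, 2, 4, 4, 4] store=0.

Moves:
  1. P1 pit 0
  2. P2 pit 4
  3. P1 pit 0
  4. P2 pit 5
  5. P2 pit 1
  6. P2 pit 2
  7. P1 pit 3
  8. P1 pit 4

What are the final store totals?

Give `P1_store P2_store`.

Move 1: P1 pit0 -> P1=[0,5,4,4,5,2](0) P2=[4,4,2,4,4,4](0)
Move 2: P2 pit4 -> P1=[1,6,4,4,5,2](0) P2=[4,4,2,4,0,5](1)
Move 3: P1 pit0 -> P1=[0,7,4,4,5,2](0) P2=[4,4,2,4,0,5](1)
Move 4: P2 pit5 -> P1=[1,8,5,5,5,2](0) P2=[4,4,2,4,0,0](2)
Move 5: P2 pit1 -> P1=[0,8,5,5,5,2](0) P2=[4,0,3,5,1,0](4)
Move 6: P2 pit2 -> P1=[0,8,5,5,5,2](0) P2=[4,0,0,6,2,1](4)
Move 7: P1 pit3 -> P1=[0,8,5,0,6,3](1) P2=[5,1,0,6,2,1](4)
Move 8: P1 pit4 -> P1=[0,8,5,0,0,4](2) P2=[6,2,1,7,2,1](4)

Answer: 2 4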